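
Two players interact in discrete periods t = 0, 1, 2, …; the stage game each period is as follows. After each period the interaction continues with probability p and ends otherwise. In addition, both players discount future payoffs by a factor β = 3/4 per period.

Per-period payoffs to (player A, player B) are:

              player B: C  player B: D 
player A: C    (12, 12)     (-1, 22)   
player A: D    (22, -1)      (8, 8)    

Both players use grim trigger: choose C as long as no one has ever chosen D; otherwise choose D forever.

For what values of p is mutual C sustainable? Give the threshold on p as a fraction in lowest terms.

20/21

Expected continuation weight on next period's payoff is β·p = 3/4·p, which plays the role of the discount factor.
Cooperation requires 3/4·p ≥ (22−12)/(22−8) = 5/7, hence p ≥ 20/21.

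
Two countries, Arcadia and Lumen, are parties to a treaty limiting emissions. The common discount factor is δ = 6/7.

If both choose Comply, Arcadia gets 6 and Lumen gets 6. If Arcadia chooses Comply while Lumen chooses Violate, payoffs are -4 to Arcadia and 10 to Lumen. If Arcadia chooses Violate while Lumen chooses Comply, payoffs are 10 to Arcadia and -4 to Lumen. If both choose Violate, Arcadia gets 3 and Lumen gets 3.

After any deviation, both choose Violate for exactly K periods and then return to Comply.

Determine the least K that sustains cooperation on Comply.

2

IC: δ(1−δ^K)/(1−δ) ≥ (10−6)/(6−3) = 4/3.
With δ = 6/7: need 1 − δ^K ≥ 4/3·(1−6/7)/(6/7), i.e. δ^K ≤ 0.7778.
Since (6/7)^1 = 0.8571 and (6/7)^2 = 0.7347, the smallest such K is 2.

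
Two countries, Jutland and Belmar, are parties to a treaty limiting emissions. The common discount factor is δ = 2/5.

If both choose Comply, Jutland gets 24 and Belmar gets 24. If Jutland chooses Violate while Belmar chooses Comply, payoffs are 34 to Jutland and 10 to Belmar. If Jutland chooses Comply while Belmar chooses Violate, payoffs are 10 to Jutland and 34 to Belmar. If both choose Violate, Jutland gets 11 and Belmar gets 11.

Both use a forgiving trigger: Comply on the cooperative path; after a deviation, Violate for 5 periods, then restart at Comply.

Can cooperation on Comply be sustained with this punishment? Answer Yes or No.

Comparing payoff streams over the 6 periods until play realigns: cooperate → 24(1+δ+…+δ^5); deviate → 34 + 11(δ+…+δ^5).
Cooperation is sustained iff (24−11)(δ+…+δ^5) ≥ 34−24.
δ+…+δ^5 = 2/5·(1−(2/5)^5)/(1−2/5) = 0.6598, and (34−24)/(24−11) = 0.7692.
0.6598 < 0.7692, so cooperation is not sustainable.

No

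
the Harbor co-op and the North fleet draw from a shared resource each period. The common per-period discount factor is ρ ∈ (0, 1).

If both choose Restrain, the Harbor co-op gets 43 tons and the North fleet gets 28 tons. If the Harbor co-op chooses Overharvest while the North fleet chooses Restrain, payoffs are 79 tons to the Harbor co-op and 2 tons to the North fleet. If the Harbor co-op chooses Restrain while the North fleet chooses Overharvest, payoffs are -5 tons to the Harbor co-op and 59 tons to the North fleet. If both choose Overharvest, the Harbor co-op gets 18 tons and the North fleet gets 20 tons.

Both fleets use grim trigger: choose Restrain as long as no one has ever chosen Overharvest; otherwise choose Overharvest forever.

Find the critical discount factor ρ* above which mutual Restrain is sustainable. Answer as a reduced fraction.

the Harbor co-op: cooperation gives 43 each period; deviation gives 79 once then 18 forever.
  43/(1−ρ) ≥ 79 + 18ρ/(1−ρ) ⇒ ρ ≥ 36/61.
the North fleet: cooperation gives 28 each period; deviation gives 59 once then 20 forever.
  ρ ≥ 31/39.
Both must hold, so the binding constraint is the North fleet's: ρ ≥ 31/39.

31/39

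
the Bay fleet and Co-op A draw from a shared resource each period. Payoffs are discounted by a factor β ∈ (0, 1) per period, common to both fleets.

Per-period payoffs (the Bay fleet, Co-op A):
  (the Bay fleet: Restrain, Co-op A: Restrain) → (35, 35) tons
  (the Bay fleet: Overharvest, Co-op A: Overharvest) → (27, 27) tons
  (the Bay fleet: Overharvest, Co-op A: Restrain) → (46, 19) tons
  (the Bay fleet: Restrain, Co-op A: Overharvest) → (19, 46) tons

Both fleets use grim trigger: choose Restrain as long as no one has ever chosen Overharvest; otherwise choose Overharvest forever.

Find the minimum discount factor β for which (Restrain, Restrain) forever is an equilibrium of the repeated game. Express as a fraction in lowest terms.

One-period gain from deviating is 46 − 35 = 11. The loss is 35 − 27 = 8 in every subsequent period, with present value 8·β/(1−β).
Deviation is unprofitable when 8·β/(1−β) ≥ 11, i.e. β/(1−β) ≥ 11/8.
Equivalently β ≥ 11/(11+8) = 11/19.

11/19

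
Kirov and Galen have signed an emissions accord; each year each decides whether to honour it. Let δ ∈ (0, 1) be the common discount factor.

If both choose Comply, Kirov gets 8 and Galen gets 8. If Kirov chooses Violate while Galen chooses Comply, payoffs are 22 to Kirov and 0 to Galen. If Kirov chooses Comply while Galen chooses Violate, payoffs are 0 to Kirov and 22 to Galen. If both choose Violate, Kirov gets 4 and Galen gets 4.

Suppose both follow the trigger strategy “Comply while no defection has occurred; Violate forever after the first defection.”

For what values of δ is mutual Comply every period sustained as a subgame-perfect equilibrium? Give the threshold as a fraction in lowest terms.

7/9

One-period gain from deviating is 22 − 8 = 14. The loss is 8 − 4 = 4 in every subsequent period, with present value 4·δ/(1−δ).
Deviation is unprofitable when 4·δ/(1−δ) ≥ 14, i.e. δ/(1−δ) ≥ 7/2.
Equivalently δ ≥ 14/(14+4) = 7/9.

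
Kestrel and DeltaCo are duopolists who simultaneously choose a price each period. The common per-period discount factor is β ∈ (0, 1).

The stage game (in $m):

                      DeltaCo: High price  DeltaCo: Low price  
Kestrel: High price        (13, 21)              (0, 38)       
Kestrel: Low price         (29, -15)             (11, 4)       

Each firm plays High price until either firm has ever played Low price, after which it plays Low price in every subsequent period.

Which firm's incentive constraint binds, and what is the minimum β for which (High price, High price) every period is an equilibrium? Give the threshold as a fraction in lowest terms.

Kestrel; β ≥ 8/9

Kestrel: cooperation gives 13 each period; deviation gives 29 once then 11 forever.
  13/(1−β) ≥ 29 + 11β/(1−β) ⇒ β ≥ 16/18 = 8/9.
DeltaCo: cooperation gives 21 each period; deviation gives 38 once then 4 forever.
  β ≥ 17/34 = 1/2.
Both must hold, so the binding constraint is Kestrel's: β ≥ 8/9.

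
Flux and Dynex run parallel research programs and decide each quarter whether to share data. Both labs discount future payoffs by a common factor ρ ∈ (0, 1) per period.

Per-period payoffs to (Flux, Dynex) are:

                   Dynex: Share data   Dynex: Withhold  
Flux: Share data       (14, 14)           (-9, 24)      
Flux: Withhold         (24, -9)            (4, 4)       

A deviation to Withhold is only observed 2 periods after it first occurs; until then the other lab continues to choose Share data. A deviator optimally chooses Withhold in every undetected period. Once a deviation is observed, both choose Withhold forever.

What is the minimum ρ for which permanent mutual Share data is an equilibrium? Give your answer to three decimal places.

A deviator earns 24 for 2 periods, then 4 forever; cooperating earns 14 forever. Multiplying the IC by (1−ρ):
14 ≥ 24(1−ρ^2) + 4ρ^2, so 20·ρ^2 ≥ 10 and ρ^2 ≥ 1/2.
ρ ≥ (1/2)^(1/2) ≈ 0.707.

0.707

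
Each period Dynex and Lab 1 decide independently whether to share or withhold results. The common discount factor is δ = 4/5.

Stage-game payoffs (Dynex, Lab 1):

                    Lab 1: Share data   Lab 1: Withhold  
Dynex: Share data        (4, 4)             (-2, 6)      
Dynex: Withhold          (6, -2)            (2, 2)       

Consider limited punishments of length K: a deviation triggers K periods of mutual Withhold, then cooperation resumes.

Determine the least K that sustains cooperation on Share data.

2

No profitable deviation requires (4−2)(δ+…+δ^K) ≥ 6−4, i.e. δ+…+δ^K ≥ 1 ≈ 1.0000.
With δ = 4/5, the partial sums are K=1: 0.8000, K=2: 1.4400.
K = 2 is the first length at which the sum reaches 1.0000.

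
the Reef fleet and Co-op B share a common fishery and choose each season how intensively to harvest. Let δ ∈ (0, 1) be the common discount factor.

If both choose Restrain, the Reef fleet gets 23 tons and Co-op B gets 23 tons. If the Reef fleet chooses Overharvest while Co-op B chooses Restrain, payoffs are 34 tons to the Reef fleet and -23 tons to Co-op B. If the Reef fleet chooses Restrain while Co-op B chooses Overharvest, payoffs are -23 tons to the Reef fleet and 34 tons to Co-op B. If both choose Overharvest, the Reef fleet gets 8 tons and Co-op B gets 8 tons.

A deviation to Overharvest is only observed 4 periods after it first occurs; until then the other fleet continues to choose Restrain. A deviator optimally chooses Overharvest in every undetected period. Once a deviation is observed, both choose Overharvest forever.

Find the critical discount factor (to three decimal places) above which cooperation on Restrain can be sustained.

0.807

The best deviation is to choose Overharvest for all 4 undetected periods, earning 34 each, then 8 forever once detected.
Deviation value: 34(1−δ^4)/(1−δ) + 8δ^4/(1−δ); cooperation value: 23/(1−δ).
IC: 23 ≥ 34(1−δ^4) + 8δ^4 = 34 − 26δ^4.
So δ^4 ≥ 11/26, giving δ ≥ (11/26)^(1/4) ≈ 0.807.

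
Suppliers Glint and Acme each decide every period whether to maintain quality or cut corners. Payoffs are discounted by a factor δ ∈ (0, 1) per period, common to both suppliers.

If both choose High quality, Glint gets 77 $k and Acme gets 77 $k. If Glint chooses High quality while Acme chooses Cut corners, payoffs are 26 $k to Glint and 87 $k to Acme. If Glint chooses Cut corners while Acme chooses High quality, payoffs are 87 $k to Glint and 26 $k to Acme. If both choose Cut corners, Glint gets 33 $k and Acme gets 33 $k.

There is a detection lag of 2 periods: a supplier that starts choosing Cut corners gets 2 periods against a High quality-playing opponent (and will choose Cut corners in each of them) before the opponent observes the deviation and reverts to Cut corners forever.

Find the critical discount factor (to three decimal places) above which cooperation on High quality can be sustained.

0.430

Deviating for the 2 undetected periods gains 87−77 = 10 per period over cooperation, then loses 77−33 = 44 per period forever once punishment starts.
Gain: 10(1 + δ + … + δ^1); loss: 44·δ^2/(1−δ).
No profitable deviation ⇔ 10(1−δ^2) ≤ 44·δ^2, i.e. δ^2 ≥ 10/(10+44) = 5/27.
Hence δ ≥ (5/27)^(1/2) ≈ 0.430.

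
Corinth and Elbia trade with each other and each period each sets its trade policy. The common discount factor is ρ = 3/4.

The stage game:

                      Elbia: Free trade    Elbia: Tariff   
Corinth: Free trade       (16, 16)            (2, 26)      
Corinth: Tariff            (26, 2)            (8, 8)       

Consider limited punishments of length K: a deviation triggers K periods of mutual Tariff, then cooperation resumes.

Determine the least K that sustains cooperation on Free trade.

2

No profitable deviation requires (16−8)(ρ+…+ρ^K) ≥ 26−16, i.e. ρ+…+ρ^K ≥ 5/4 ≈ 1.2500.
With ρ = 3/4, the partial sums are K=1: 0.7500, K=2: 1.3125.
K = 2 is the first length at which the sum reaches 1.2500.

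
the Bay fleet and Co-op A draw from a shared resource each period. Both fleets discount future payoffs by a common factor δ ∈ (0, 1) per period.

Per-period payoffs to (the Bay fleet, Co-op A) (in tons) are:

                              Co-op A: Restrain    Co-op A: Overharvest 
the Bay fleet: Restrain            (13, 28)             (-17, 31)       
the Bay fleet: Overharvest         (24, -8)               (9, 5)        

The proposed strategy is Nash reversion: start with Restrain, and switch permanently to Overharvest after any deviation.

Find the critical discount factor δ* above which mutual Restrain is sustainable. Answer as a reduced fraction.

11/15

the Bay fleet: cooperation gives 13 each period; deviation gives 24 once then 9 forever.
  13/(1−δ) ≥ 24 + 9δ/(1−δ) ⇒ δ ≥ 11/15.
Co-op A: cooperation gives 28 each period; deviation gives 31 once then 5 forever.
  δ ≥ 3/26.
Both must hold, so the binding constraint is the Bay fleet's: δ ≥ 11/15.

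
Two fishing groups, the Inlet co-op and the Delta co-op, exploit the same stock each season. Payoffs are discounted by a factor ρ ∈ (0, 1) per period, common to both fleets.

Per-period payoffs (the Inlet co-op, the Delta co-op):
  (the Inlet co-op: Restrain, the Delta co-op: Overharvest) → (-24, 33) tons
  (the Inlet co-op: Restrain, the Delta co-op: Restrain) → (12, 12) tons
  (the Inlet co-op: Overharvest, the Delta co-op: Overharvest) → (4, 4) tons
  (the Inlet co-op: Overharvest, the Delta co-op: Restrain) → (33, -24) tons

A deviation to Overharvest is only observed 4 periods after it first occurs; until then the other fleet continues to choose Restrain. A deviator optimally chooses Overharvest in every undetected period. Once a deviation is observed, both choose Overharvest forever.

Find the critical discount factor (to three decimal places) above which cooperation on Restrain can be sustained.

Deviating for the 4 undetected periods gains 33−12 = 21 per period over cooperation, then loses 12−4 = 8 per period forever once punishment starts.
Gain: 21(1 + ρ + … + ρ^3); loss: 8·ρ^4/(1−ρ).
No profitable deviation ⇔ 21(1−ρ^4) ≤ 8·ρ^4, i.e. ρ^4 ≥ 21/(21+8) = 21/29.
Hence ρ ≥ (21/29)^(1/4) ≈ 0.922.

0.922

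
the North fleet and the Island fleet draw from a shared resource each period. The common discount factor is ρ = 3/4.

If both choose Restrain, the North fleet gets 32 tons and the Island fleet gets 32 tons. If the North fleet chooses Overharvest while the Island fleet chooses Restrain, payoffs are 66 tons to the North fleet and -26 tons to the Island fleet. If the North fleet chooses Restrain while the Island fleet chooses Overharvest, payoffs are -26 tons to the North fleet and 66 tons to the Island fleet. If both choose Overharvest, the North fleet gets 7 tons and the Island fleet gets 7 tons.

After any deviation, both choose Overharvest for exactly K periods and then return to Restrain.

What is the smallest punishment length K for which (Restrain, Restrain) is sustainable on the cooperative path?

3

IC: ρ(1−ρ^K)/(1−ρ) ≥ (66−32)/(32−7) = 34/25.
With ρ = 3/4: need 1 − ρ^K ≥ 34/25·(1−3/4)/(3/4), i.e. ρ^K ≤ 0.5467.
Since (3/4)^2 = 0.5625 and (3/4)^3 = 0.4219, the smallest such K is 3.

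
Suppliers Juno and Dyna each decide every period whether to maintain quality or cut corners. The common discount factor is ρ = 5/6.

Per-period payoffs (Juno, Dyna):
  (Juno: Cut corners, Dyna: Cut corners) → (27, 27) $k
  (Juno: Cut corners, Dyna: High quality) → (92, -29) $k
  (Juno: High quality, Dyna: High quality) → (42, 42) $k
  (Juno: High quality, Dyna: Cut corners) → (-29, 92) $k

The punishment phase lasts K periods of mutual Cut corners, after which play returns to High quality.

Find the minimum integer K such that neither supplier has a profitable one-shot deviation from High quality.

Need Σ_{k=1}^{K} ρ^k ≥ (92−42)/(42−27) = 3.3333 at ρ = 5/6.
At K = 6 the sum is 3.3255 < 3.3333; at K = 7 it is 3.6046 ≥ 3.3333.
So the minimum punishment length is K = 7.

7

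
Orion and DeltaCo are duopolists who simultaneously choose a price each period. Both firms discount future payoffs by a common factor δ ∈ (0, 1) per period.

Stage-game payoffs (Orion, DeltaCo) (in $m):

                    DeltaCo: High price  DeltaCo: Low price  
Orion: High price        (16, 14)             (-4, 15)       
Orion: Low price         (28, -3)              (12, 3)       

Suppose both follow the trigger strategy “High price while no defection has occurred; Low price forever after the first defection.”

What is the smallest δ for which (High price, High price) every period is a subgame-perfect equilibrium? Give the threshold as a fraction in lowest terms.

Orion: cooperation gives 16 each period; deviation gives 28 once then 12 forever.
  16/(1−δ) ≥ 28 + 12δ/(1−δ) ⇒ δ ≥ 12/16 = 3/4.
DeltaCo: cooperation gives 14 each period; deviation gives 15 once then 3 forever.
  δ ≥ 1/12.
Both must hold, so the binding constraint is Orion's: δ ≥ 3/4.

3/4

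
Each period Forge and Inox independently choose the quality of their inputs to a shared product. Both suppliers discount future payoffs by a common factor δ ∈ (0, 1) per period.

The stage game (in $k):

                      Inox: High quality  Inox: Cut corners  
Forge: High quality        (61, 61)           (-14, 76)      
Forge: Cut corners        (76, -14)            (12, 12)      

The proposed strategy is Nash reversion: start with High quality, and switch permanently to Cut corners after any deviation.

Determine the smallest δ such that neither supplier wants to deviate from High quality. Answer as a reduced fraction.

15/64

Cooperation forever yields 61 each period: 61/(1−δ).
Deviating yields 76 once, then 12 forever: 76 + 12δ/(1−δ).
No profitable deviation requires 61/(1−δ) ≥ 76 + 12δ/(1−δ).
Multiplying by (1−δ): 61 ≥ 76(1−δ) + 12δ = 76 − 64δ.
So 64δ ≥ 15, i.e. δ ≥ 15/64.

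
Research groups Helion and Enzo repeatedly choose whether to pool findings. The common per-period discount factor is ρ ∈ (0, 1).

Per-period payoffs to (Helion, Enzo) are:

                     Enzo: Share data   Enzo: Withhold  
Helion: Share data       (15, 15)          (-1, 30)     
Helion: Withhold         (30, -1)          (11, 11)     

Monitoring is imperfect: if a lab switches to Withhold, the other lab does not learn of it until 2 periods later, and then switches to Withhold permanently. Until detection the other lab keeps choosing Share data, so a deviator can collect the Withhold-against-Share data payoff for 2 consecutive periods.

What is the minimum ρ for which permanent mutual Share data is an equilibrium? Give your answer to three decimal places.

Deviating for the 2 undetected periods gains 30−15 = 15 per period over cooperation, then loses 15−11 = 4 per period forever once punishment starts.
Gain: 15(1 + ρ + … + ρ^1); loss: 4·ρ^2/(1−ρ).
No profitable deviation ⇔ 15(1−ρ^2) ≤ 4·ρ^2, i.e. ρ^2 ≥ 15/(15+4) = 15/19.
Hence ρ ≥ (15/19)^(1/2) ≈ 0.889.

0.889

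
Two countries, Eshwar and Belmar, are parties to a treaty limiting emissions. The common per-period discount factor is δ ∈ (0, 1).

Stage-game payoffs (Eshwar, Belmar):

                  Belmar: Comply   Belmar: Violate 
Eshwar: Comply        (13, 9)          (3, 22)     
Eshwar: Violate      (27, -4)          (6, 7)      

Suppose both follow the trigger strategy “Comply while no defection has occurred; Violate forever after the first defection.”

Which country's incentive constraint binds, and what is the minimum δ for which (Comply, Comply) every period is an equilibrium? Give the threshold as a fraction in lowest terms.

Belmar; δ ≥ 13/15

Eshwar's threshold: (27−13)/(27−6) = 2/3.
Belmar's threshold: (22−9)/(22−7) = 13/15.
2/3 < 13/15, so Belmar binds and δ* = 13/15.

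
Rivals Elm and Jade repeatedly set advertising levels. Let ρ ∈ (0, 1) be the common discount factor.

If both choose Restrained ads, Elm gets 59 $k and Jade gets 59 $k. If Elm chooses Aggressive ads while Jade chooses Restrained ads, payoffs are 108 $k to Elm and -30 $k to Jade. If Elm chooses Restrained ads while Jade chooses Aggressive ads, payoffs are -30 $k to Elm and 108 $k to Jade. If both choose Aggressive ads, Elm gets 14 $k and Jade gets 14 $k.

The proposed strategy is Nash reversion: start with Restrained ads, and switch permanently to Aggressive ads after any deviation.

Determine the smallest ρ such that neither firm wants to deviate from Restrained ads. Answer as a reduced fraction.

49/94

One-period gain from deviating is 108 − 59 = 49. The loss is 59 − 14 = 45 in every subsequent period, with present value 45·ρ/(1−ρ).
Deviation is unprofitable when 45·ρ/(1−ρ) ≥ 49, i.e. ρ/(1−ρ) ≥ 49/45.
Equivalently ρ ≥ 49/(49+45) = 49/94.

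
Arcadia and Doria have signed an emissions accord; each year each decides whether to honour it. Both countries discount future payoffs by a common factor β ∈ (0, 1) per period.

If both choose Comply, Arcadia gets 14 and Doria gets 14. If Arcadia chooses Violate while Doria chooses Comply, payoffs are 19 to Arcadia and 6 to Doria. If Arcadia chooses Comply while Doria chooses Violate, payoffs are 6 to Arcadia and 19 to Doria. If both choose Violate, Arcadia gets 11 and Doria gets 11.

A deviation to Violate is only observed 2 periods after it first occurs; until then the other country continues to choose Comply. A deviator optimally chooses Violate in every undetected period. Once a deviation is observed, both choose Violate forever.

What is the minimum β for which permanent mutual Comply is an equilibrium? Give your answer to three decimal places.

0.791

Deviating for the 2 undetected periods gains 19−14 = 5 per period over cooperation, then loses 14−11 = 3 per period forever once punishment starts.
Gain: 5(1 + β + … + β^1); loss: 3·β^2/(1−β).
No profitable deviation ⇔ 5(1−β^2) ≤ 3·β^2, i.e. β^2 ≥ 5/(5+3) = 5/8.
Hence β ≥ (5/8)^(1/2) ≈ 0.791.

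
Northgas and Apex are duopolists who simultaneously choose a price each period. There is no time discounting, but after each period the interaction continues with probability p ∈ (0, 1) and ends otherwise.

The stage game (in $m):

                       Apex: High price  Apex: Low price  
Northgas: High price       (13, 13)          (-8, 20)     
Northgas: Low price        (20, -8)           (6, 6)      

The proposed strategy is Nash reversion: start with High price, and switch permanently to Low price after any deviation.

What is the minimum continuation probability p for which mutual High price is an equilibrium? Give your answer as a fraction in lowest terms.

With no time discounting, the continuation probability p plays the role of the discount factor.
Grim-trigger IC: 13/(1−p) ≥ 20 + 6p/(1−p) ⇒ p ≥ (20−13)/(20−6) = 1/2.

1/2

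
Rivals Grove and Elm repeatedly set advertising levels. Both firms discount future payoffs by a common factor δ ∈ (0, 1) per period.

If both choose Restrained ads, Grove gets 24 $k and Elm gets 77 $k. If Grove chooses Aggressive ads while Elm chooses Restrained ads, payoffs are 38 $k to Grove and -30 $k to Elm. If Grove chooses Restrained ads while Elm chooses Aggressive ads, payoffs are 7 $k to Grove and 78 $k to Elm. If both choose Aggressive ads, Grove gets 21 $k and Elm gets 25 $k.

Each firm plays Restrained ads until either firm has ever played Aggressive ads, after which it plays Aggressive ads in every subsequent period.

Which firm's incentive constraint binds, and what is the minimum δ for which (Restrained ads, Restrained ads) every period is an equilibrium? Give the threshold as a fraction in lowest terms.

Grove; δ ≥ 14/17

Grove's threshold: (38−24)/(38−21) = 14/17.
Elm's threshold: (78−77)/(78−25) = 1/53.
14/17 > 1/53, so Grove binds and δ* = 14/17.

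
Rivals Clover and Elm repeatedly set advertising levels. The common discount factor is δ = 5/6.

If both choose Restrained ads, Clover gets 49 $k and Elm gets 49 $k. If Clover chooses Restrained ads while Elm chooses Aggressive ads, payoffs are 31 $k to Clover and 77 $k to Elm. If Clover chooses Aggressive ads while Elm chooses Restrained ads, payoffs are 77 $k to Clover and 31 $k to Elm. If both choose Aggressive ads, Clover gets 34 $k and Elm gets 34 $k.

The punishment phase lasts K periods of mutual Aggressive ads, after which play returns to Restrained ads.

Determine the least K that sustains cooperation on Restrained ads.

3

No profitable deviation requires (49−34)(δ+…+δ^K) ≥ 77−49, i.e. δ+…+δ^K ≥ 28/15 ≈ 1.8667.
With δ = 5/6, the partial sums are K=1: 0.8333, K=2: 1.5278, K=3: 2.1065.
K = 3 is the first length at which the sum reaches 1.8667.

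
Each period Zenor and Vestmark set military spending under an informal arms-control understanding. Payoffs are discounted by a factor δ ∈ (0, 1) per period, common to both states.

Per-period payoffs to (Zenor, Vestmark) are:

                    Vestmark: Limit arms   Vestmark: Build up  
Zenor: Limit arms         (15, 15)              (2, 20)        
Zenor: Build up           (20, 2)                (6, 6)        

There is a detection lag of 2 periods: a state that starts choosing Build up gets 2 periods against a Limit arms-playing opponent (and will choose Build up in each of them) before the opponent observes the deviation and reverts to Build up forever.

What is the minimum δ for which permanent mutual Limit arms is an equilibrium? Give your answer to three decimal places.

0.598

A deviator earns 20 for 2 periods, then 6 forever; cooperating earns 15 forever. Multiplying the IC by (1−δ):
15 ≥ 20(1−δ^2) + 6δ^2, so 14·δ^2 ≥ 5 and δ^2 ≥ 5/14.
δ ≥ (5/14)^(1/2) ≈ 0.598.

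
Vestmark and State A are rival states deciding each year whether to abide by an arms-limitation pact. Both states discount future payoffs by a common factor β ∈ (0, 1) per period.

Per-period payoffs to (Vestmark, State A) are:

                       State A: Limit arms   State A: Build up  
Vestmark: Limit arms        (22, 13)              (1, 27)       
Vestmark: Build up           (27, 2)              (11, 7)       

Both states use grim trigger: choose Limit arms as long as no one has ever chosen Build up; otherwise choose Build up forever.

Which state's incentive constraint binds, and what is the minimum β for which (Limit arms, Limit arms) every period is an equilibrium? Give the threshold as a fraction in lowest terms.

State A; β ≥ 7/10

For Vestmark: deviation gain 27−22 = 5, per-period punishment loss 22−11 = 11. IC gives β ≥ 5/16.
For State A: gain 14, loss 6 per period, so β ≥ 14/20 = 7/10.
The tighter constraint is State A's, so cooperation needs β ≥ 7/10.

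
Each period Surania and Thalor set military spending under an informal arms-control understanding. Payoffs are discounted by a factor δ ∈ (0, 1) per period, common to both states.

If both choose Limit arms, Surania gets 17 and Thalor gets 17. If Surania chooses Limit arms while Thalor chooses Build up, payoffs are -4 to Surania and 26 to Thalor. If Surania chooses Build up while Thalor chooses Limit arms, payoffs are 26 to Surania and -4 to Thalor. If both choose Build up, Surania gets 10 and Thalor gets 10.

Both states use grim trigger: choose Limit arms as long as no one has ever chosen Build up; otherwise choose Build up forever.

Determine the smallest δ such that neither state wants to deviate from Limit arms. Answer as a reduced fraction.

9/16

Cooperation forever yields 17 each period: 17/(1−δ).
Deviating yields 26 once, then 10 forever: 26 + 10δ/(1−δ).
No profitable deviation requires 17/(1−δ) ≥ 26 + 10δ/(1−δ).
Multiplying by (1−δ): 17 ≥ 26(1−δ) + 10δ = 26 − 16δ.
So 16δ ≥ 9, i.e. δ ≥ 9/16.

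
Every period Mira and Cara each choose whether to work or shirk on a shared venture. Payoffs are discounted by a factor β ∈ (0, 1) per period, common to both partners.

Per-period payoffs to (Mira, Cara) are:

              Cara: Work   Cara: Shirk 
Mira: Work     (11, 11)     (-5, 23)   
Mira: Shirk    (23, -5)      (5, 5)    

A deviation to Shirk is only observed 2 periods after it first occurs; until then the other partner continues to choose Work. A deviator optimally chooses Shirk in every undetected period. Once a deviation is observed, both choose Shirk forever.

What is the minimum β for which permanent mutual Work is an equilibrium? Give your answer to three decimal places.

Deviating for the 2 undetected periods gains 23−11 = 12 per period over cooperation, then loses 11−5 = 6 per period forever once punishment starts.
Gain: 12(1 + β + … + β^1); loss: 6·β^2/(1−β).
No profitable deviation ⇔ 12(1−β^2) ≤ 6·β^2, i.e. β^2 ≥ 12/(12+6) = 2/3.
Hence β ≥ (2/3)^(1/2) ≈ 0.816.

0.816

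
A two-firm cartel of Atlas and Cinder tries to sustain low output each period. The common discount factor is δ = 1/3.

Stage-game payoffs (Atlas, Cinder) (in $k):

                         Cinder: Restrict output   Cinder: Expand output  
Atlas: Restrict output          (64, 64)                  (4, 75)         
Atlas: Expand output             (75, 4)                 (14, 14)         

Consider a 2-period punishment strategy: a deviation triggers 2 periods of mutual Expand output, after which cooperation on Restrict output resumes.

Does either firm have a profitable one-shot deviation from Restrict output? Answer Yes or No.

No

IC: δ+…+δ^2 ≥ (75−64)/(64−14) = 11/50.
At δ = 1/3: partial sum = 0.4444 ≥ 0.2200. Cooperation sustainable.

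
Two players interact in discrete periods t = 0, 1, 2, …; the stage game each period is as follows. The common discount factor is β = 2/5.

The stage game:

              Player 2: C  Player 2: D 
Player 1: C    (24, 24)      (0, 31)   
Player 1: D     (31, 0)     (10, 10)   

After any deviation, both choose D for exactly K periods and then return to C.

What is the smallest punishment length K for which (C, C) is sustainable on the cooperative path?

No profitable deviation requires (24−10)(β+…+β^K) ≥ 31−24, i.e. β+…+β^K ≥ 1/2 ≈ 0.5000.
With β = 2/5, the partial sums are K=1: 0.4000, K=2: 0.5600.
K = 2 is the first length at which the sum reaches 0.5000.

2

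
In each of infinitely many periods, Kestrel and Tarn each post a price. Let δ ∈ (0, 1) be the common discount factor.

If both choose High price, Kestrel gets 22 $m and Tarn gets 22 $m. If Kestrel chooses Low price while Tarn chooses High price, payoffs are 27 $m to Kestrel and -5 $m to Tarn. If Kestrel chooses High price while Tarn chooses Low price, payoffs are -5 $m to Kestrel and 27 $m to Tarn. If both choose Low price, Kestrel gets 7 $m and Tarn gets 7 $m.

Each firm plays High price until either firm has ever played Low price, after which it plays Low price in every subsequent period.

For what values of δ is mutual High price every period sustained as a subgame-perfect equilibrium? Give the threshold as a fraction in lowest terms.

1/4

Cooperation forever yields 22 each period: 22/(1−δ).
Deviating yields 27 once, then 7 forever: 27 + 7δ/(1−δ).
No profitable deviation requires 22/(1−δ) ≥ 27 + 7δ/(1−δ).
Multiplying by (1−δ): 22 ≥ 27(1−δ) + 7δ = 27 − 20δ.
So 20δ ≥ 5, i.e. δ ≥ 5/20 = 1/4.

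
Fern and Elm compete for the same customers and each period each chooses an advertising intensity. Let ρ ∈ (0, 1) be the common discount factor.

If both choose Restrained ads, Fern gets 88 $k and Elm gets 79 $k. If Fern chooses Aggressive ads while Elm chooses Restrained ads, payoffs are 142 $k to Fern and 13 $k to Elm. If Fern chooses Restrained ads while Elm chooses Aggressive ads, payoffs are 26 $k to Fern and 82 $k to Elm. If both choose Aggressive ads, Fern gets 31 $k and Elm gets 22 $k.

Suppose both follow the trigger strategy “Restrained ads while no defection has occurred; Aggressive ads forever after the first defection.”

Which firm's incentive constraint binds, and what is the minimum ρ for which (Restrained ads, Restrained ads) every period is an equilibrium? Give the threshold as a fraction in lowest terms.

Fern; ρ ≥ 18/37

Fern: cooperation gives 88 each period; deviation gives 142 once then 31 forever.
  88/(1−ρ) ≥ 142 + 31ρ/(1−ρ) ⇒ ρ ≥ 54/111 = 18/37.
Elm: cooperation gives 79 each period; deviation gives 82 once then 22 forever.
  ρ ≥ 3/60 = 1/20.
Both must hold, so the binding constraint is Fern's: ρ ≥ 18/37.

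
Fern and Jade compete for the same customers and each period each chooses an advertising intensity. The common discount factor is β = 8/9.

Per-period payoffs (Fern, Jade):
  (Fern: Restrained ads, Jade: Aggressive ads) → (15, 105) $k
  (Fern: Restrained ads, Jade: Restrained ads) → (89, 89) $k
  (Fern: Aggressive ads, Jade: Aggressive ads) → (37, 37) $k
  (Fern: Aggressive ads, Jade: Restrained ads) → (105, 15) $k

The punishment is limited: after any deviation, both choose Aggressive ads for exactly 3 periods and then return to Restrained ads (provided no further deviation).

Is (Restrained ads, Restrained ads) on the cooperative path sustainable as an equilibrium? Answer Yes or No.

Comparing payoff streams over the 4 periods until play realigns: cooperate → 89(1+β+…+β^3); deviate → 105 + 37(β+…+β^3).
Cooperation is sustained iff (89−37)(β+…+β^3) ≥ 105−89.
β+…+β^3 = 8/9·(1−(8/9)^3)/(1−8/9) = 2.3813, and (105−89)/(89−37) = 0.3077.
2.3813 ≥ 0.3077, so cooperation is sustainable.

Yes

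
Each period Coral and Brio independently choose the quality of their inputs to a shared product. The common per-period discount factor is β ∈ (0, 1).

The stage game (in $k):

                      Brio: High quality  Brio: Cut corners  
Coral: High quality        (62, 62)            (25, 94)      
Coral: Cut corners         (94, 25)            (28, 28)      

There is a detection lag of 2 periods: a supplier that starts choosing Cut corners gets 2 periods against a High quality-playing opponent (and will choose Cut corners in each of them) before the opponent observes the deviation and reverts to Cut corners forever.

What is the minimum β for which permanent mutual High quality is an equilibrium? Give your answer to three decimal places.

A deviator earns 94 for 2 periods, then 28 forever; cooperating earns 62 forever. Multiplying the IC by (1−β):
62 ≥ 94(1−β^2) + 28β^2, so 66·β^2 ≥ 32 and β^2 ≥ 16/33.
β ≥ (16/33)^(1/2) ≈ 0.696.

0.696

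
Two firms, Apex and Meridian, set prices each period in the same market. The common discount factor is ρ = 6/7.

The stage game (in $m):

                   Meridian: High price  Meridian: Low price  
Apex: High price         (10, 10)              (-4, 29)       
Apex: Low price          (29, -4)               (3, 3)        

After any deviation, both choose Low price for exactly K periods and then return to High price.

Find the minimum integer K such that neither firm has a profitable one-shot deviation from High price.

4

Need Σ_{k=1}^{K} ρ^k ≥ (29−10)/(10−3) = 2.7143 at ρ = 6/7.
At K = 3 the sum is 2.2216 < 2.7143; at K = 4 it is 2.7613 ≥ 2.7143.
So the minimum punishment length is K = 4.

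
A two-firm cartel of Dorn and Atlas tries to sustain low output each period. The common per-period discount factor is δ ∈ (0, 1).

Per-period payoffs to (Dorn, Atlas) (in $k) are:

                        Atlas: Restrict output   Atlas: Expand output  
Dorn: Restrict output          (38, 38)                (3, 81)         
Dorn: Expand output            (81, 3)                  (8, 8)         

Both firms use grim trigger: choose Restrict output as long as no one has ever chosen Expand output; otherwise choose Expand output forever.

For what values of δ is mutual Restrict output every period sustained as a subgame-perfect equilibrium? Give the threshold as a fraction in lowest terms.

43/73

Cooperation forever yields 38 each period: 38/(1−δ).
Deviating yields 81 once, then 8 forever: 81 + 8δ/(1−δ).
No profitable deviation requires 38/(1−δ) ≥ 81 + 8δ/(1−δ).
Multiplying by (1−δ): 38 ≥ 81(1−δ) + 8δ = 81 − 73δ.
So 73δ ≥ 43, i.e. δ ≥ 43/73.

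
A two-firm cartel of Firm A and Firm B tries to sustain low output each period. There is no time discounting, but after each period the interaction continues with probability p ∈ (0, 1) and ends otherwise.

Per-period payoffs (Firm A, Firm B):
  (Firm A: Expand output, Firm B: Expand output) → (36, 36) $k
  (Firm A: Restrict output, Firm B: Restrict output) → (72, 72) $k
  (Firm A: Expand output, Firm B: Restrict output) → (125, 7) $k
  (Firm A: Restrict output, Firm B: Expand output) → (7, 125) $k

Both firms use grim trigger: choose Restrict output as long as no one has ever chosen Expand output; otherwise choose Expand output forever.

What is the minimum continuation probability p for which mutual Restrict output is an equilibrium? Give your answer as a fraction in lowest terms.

Expected cooperation value is 72 + p·72 + p²·72 + … = 72/(1−p); deviation gives 125 + p·36/(1−p).
72 ≥ 125(1−p) + 36p ⇒ 89p ≥ 53 ⇒ p ≥ 53/89.

53/89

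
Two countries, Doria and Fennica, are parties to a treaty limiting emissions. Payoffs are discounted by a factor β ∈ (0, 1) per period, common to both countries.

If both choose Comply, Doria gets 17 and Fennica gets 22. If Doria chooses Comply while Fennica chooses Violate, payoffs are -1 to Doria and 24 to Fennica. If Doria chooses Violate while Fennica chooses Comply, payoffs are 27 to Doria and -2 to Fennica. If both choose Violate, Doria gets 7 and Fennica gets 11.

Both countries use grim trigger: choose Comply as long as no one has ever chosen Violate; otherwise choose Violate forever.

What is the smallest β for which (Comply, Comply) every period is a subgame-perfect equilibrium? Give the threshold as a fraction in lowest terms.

Doria: cooperation gives 17 each period; deviation gives 27 once then 7 forever.
  17/(1−β) ≥ 27 + 7β/(1−β) ⇒ β ≥ 10/20 = 1/2.
Fennica: cooperation gives 22 each period; deviation gives 24 once then 11 forever.
  β ≥ 2/13.
Both must hold, so the binding constraint is Doria's: β ≥ 1/2.

1/2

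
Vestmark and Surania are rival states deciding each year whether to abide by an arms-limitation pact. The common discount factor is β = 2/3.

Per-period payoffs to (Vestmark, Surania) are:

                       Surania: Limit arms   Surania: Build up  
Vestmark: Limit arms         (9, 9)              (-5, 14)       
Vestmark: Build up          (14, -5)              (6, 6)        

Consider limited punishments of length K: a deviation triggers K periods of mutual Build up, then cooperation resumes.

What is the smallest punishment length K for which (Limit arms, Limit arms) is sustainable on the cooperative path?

IC: β(1−β^K)/(1−β) ≥ (14−9)/(9−6) = 5/3.
With β = 2/3: need 1 − β^K ≥ 5/3·(1−2/3)/(2/3), i.e. β^K ≤ 0.1667.
Since (2/3)^4 = 0.1975 and (2/3)^5 = 0.1317, the smallest such K is 5.

5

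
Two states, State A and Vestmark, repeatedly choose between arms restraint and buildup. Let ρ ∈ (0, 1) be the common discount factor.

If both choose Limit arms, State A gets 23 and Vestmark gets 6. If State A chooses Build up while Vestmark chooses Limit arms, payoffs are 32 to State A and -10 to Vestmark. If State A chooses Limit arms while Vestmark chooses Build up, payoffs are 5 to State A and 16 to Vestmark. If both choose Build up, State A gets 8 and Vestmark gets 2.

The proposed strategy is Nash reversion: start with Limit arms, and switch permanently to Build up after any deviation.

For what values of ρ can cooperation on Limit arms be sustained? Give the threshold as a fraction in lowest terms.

5/7

State A: cooperation gives 23 each period; deviation gives 32 once then 8 forever.
  23/(1−ρ) ≥ 32 + 8ρ/(1−ρ) ⇒ ρ ≥ 9/24 = 3/8.
Vestmark: cooperation gives 6 each period; deviation gives 16 once then 2 forever.
  ρ ≥ 10/14 = 5/7.
Both must hold, so the binding constraint is Vestmark's: ρ ≥ 5/7.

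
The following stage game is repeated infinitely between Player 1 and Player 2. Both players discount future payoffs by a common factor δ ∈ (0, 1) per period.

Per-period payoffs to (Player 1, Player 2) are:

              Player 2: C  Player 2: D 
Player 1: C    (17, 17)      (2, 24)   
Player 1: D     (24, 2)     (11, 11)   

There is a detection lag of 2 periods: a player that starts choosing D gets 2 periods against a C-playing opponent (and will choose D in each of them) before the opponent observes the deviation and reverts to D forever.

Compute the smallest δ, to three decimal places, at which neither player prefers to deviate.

Deviating for the 2 undetected periods gains 24−17 = 7 per period over cooperation, then loses 17−11 = 6 per period forever once punishment starts.
Gain: 7(1 + δ + … + δ^1); loss: 6·δ^2/(1−δ).
No profitable deviation ⇔ 7(1−δ^2) ≤ 6·δ^2, i.e. δ^2 ≥ 7/(7+6) = 7/13.
Hence δ ≥ (7/13)^(1/2) ≈ 0.734.

0.734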